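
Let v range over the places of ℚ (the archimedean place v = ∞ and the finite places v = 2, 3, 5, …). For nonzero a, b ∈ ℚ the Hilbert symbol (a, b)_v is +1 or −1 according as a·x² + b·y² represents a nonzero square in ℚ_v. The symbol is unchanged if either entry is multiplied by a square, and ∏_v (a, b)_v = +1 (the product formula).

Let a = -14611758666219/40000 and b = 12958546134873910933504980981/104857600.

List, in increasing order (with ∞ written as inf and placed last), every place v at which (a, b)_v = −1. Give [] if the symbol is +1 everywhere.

[13, 29]

(a, b) ≡ (-2956811, 95381) mod (ℚ^×)²; places V = {2, 3, 5, 11, 13, 19, 23, 29, 31, ∞}.
(a,b)_31: α=1, u≡30; β=2, v≡18 (mod 31); (30|31)=-1, (18|31)=+1; sign (−1)^0·-1^2·+1^1 = +1.
(a,b)_23: α=1, u≡9; β=3, v≡5 (mod 23); (9|23)=+1, (5|23)=-1; sign (−1)^1·+1^3·-1^1 = +1.
(a,b)_3: α=4, u≡1; β=16, v≡2 (mod 3); (1|3)=+1, (2|3)=-1; sign (−1)^0·+1^16·-1^4 = +1.
(a,b)_11: α=1, u≡7; β=3, v≡1 (mod 11); (7|11)=-1, (1|11)=+1; sign (−1)^1·-1^3·+1^1 = +1.
(a,b)_2: α=-6, β=-22; u≡5, v≡5 (mod 8); ε(u)ε(v)=0·0, αω(v)=-6·1, βω(u)=-22·1; sum ≡ 0  ⇒  +1.
(a,b)_∞: sgn(-2956811)=−, sgn(95381)=+, so +1.
(a,b)_19: α=2, u≡5; β=2, v≡16 (mod 19); (5|19)=+1, (16|19)=+1; sign (−1)^0·+1^2·+1^2 = +1.
(a,b)_13: α=3, u≡9; β=3, v≡11 (mod 13); (9|13)=+1, (11|13)=-1; sign (−1)^0·+1^3·-1^3 = -1.
(a,b)_5: α=-4, u≡4; β=-2, v≡4 (mod 5); (4|5)=+1, (4|5)=+1; sign (−1)^0·+1^-2·+1^-4 = +1.
(a,b)_29: α=1, u≡4; β=3, v≡15 (mod 29); (4|29)=+1, (15|29)=-1; sign (−1)^0·+1^3·-1^1 = -1.
(-2956811, 95381 / ℚ) ramifies at {13, 29}: a division algebra.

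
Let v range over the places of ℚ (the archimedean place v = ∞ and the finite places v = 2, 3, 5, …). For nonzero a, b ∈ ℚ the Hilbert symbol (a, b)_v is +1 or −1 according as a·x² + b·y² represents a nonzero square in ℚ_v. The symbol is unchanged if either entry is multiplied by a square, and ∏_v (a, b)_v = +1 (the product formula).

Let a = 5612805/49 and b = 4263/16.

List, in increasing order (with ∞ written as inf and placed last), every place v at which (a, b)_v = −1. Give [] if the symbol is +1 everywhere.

[3, 5, 11, 29]

(a, b) ≡ (623645, 87) mod (ℚ^×)²; places V = {2, 3, 5, 7, 11, 17, 23, 29, ∞}.
(a,b)_17: α=1, u≡13; β=0, v≡4 (mod 17); (13|17)=+1, (4|17)=+1; sign (−1)^0·+1^0·+1^1 = +1.
(a,b)_23: α=1, u≡17; β=0, v≡12 (mod 23); (17|23)=-1, (12|23)=+1; sign (−1)^0·-1^0·+1^1 = +1.
(a,b)_7: α=-2, u≡2; β=2, v≡5 (mod 7); (2|7)=+1, (5|7)=-1; sign (−1)^0·+1^2·-1^-2 = +1.
(a,b)_11: α=1, u≡4; β=0, v≡10 (mod 11); (4|11)=+1, (10|11)=-1; sign (−1)^0·+1^0·-1^1 = -1.
(a,b)_5: α=1, u≡4; β=0, v≡3 (mod 5); (4|5)=+1, (3|5)=-1; sign (−1)^0·+1^0·-1^1 = -1.
(a,b)_29: α=1, u≡13; β=1, v≡11 (mod 29); (13|29)=+1, (11|29)=-1; sign (−1)^0·+1^1·-1^1 = -1.
(a,b)_2: α=0, β=-4; u≡5, v≡7 (mod 8); ε(u)ε(v)=0·1, αω(v)=0·0, βω(u)=-4·1; sum ≡ 0  ⇒  +1.
(a,b)_3: α=2, u≡2; β=1, v≡2 (mod 3); (2|3)=-1, (2|3)=-1; sign (−1)^0·-1^1·-1^2 = -1.
(a,b)_∞: sgn(623645)=+, sgn(87)=+, so +1.
Ram(623645, 87) = {3, 5, 11, 29}; no ℚ_3-point on the conic.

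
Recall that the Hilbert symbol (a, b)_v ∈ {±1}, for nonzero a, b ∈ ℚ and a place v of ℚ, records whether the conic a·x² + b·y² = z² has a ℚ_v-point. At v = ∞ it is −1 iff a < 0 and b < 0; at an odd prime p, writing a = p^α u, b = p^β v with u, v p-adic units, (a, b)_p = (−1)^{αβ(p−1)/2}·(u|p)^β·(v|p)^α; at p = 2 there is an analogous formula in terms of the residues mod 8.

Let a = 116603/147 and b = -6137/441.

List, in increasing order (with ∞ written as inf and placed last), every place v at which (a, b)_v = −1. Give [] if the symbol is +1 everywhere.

Mod squares: a ≡ 969, b ≡ -17. Check v ∈ {∞, 2, 3, 7, 17, 19}.
v=19: a=19^3·(≡8), b=19^2·(≡10) mod 19; (8|19)=-1, (10|19)=-1; (−1)^{3·2·9}·(-1)^2·(-1)^3 = -1.
v=17: a=17^1·(≡10), b=17^1·(≡4) mod 17; (10|17)=-1, (4|17)=+1; (−1)^{1·1·8}·(-1)^1·(+1)^1 = -1.
v=∞: 969 > 0 and -17 < 0  ⇒  (a,b)_∞ = +1.
v=3: a=3^-1·(≡2), b=3^-2·(≡1) mod 3; (2|3)=-1, (1|3)=+1; (−1)^{-1·-2·1}·(-1)^-2·(+1)^-1 = +1.
v=7: a=7^-2·(≡6), b=7^-2·(≡1) mod 7; (6|7)=-1, (1|7)=+1; (−1)^{-2·-2·3}·(-1)^-2·(+1)^-2 = +1.
v=2: v_2(a)=0, v_2(b)=0; units ≡ 1, 7 (mod 8); ε·ε+αω+βω = 0·1+0·0+0·0 ≡ 0  ⇒  (a,b)_2 = +1.
|Ram(969, -17)| = 2, even; anisotropic at {17, 19}.

[17, 19]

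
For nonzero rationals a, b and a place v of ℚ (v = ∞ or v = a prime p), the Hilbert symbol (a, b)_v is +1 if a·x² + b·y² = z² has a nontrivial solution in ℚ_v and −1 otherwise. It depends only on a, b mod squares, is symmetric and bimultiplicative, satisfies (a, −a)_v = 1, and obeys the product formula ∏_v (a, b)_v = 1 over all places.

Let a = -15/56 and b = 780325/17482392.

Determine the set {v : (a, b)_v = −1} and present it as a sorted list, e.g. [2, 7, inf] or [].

[2, 7, 13, 17]

(a, b) ≡ (-210, 1326) mod (ℚ^×)²; places V = {2, 3, 5, 7, 13, 17, 23, ∞}.
(a,b)_7: α=-1, u≡6; β=4, v≡6 (mod 7); (6|7)=-1, (6|7)=-1; sign (−1)^0·-1^4·-1^-1 = -1.
(a,b)_3: α=1, u≡2; β=-5, v≡1 (mod 3); (2|3)=-1, (1|3)=+1; sign (−1)^1·-1^-5·+1^1 = +1.
(a,b)_2: α=-3, β=-3; u≡7, v≡7 (mod 8); ε(u)ε(v)=1·1, αω(v)=-3·0, βω(u)=-3·0; sum ≡ 1  ⇒  -1.
(a,b)_∞: sgn(-210)=−, sgn(1326)=+, so +1.
(a,b)_17: α=0, u≡14; β=-1, v≡12 (mod 17); (14|17)=-1, (12|17)=-1; sign (−1)^0·-1^-1·-1^0 = -1.
(a,b)_23: α=0, u≡10; β=-2, v≡14 (mod 23); (10|23)=-1, (14|23)=-1; sign (−1)^0·-1^-2·-1^0 = +1.
(a,b)_13: α=0, u≡6; β=1, v≡6 (mod 13); (6|13)=-1, (6|13)=-1; sign (−1)^0·-1^1·-1^0 = -1.
(a,b)_5: α=1, u≡2; β=2, v≡4 (mod 5); (2|5)=-1, (4|5)=+1; sign (−1)^0·-1^2·+1^1 = +1.
(-210, 1326 / ℚ) ramifies at {2, 7, 13, 17}: a division algebra.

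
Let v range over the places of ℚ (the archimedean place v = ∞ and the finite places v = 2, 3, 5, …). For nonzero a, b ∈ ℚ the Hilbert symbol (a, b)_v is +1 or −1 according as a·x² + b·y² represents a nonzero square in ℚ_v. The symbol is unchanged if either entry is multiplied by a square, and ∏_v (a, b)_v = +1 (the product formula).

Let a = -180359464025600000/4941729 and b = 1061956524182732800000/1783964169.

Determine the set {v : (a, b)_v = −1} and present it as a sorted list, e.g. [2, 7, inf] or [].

(a, b) ≡ (-460835, 10599205) mod (ℚ^×)²; places V = {2, 3, 5, 13, 17, 19, 23, 37, 47, 53, ∞}.
(a,b)_13: α=-2, u≡7; β=-2, v≡2 (mod 13); (7|13)=-1, (2|13)=-1; sign (−1)^0·-1^-2·-1^-2 = +1.
(a,b)_17: α=2, u≡9; β=2, v≡12 (mod 17); (9|17)=+1, (12|17)=-1; sign (−1)^0·+1^2·-1^2 = +1.
(a,b)_37: α=1, u≡29; β=1, v≡12 (mod 37); (29|37)=-1, (12|37)=+1; sign (−1)^0·-1^1·+1^1 = -1.
(a,b)_53: α=1, u≡5; β=1, v≡29 (mod 53); (5|53)=-1, (29|53)=+1; sign (−1)^0·-1^1·+1^1 = -1.
(a,b)_19: α=-2, u≡2; β=-4, v≡4 (mod 19); (2|19)=-1, (4|19)=+1; sign (−1)^0·-1^-4·+1^-2 = +1.
(a,b)_2: α=12, β=20; u≡5, v≡5 (mod 8); ε(u)ε(v)=0·0, αω(v)=12·1, βω(u)=20·1; sum ≡ 0  ⇒  +1.
(a,b)_23: α=2, u≡3; β=3, v≡21 (mod 23); (3|23)=+1, (21|23)=-1; sign (−1)^0·+1^3·-1^2 = +1.
(a,b)_∞: sgn(-460835)=−, sgn(10599205)=+, so +1.
(a,b)_47: α=1, u≡4; β=1, v≡16 (mod 47); (4|47)=+1, (16|47)=+1; sign (−1)^1·+1^1·+1^1 = -1.
(a,b)_5: α=5, u≡2; β=5, v≡4 (mod 5); (2|5)=-1, (4|5)=+1; sign (−1)^0·-1^5·+1^5 = -1.
(a,b)_3: α=-4, u≡1; β=-4, v≡1 (mod 3); (1|3)=+1, (1|3)=+1; sign (−1)^0·+1^-4·+1^-4 = +1.
Ram(-460835, 10599205) = {5, 37, 47, 53}; no ℚ_5-point on the conic.

[5, 37, 47, 53]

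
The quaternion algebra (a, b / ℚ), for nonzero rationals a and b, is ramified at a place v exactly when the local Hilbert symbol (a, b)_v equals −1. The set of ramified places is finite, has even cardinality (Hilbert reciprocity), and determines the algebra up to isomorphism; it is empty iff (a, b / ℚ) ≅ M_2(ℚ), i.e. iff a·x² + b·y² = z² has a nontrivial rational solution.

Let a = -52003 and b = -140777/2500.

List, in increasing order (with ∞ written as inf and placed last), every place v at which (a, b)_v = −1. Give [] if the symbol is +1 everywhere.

(a, b) ≡ (-52003, -17) mod (ℚ^×)²; places V = {2, 5, 7, 13, 17, 19, 23, ∞}.
(a,b)_∞: sgn(-52003)=−, sgn(-17)=−, so -1.
(a,b)_17: α=1, u≡1; β=1, v≡15 (mod 17); (1|17)=+1, (15|17)=+1; sign (−1)^0·+1^1·+1^1 = +1.
(a,b)_2: α=0, β=-2; u≡5, v≡7 (mod 8); ε(u)ε(v)=0·1, αω(v)=0·0, βω(u)=-2·1; sum ≡ 0  ⇒  +1.
(a,b)_23: α=1, u≡16; β=0, v≡9 (mod 23); (16|23)=+1, (9|23)=+1; sign (−1)^0·+1^0·+1^1 = +1.
(a,b)_7: α=1, u≡5; β=2, v≡4 (mod 7); (5|7)=-1, (4|7)=+1; sign (−1)^0·-1^2·+1^1 = +1.
(a,b)_5: α=0, u≡2; β=-4, v≡2 (mod 5); (2|5)=-1, (2|5)=-1; sign (−1)^0·-1^-4·-1^0 = +1.
(a,b)_19: α=1, u≡18; β=0, v≡15 (mod 19); (18|19)=-1, (15|19)=-1; sign (−1)^0·-1^0·-1^1 = -1.
(a,b)_13: α=0, u≡10; β=2, v≡3 (mod 13); (10|13)=+1, (3|13)=+1; sign (−1)^0·+1^2·+1^0 = +1.
|Ram(-52003, -17)| = 2, even; anisotropic at {19, ∞}.

[19, inf]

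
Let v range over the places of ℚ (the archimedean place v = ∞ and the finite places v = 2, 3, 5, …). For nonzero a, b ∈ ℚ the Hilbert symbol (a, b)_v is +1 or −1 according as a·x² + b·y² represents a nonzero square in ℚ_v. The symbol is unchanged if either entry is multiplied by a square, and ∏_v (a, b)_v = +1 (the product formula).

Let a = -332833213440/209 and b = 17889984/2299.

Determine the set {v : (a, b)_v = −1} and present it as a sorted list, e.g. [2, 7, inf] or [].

[7, 19, 23, 29]

Mod squares: a ≡ -154040315, b ≡ 65569. Check v ∈ {∞, 2, 3, 5, 7, 11, 13, 17, 19, 23, 29}.
v=2: v_2(a)=10, v_2(b)=6; units ≡ 5, 1 (mod 8); ε·ε+αω+βω = 0·0+10·0+6·1 ≡ 0  ⇒  (a,b)_2 = +1.
v=29: a=29^1·(≡17), b=29^1·(≡1) mod 29; (17|29)=-1, (1|29)=+1; (−1)^{1·1·14}·(-1)^1·(+1)^1 = -1.
v=3: a=3^2·(≡1), b=3^4·(≡1) mod 3; (1|3)=+1, (1|3)=+1; (−1)^{2·4·1}·(+1)^4·(+1)^2 = +1.
v=17: a=17^1·(≡4), b=17^1·(≡13) mod 17; (4|17)=+1, (13|17)=+1; (−1)^{1·1·8}·(+1)^1·(+1)^1 = +1.
v=11: a=11^-1·(≡8), b=11^-2·(≡3) mod 11; (8|11)=-1, (3|11)=+1; (−1)^{-1·-2·5}·(-1)^-2·(+1)^-1 = +1.
v=7: a=7^2·(≡6), b=7^1·(≡4) mod 7; (6|7)=-1, (4|7)=+1; (−1)^{2·1·3}·(-1)^1·(+1)^2 = -1.
v=13: a=13^1·(≡7), b=13^0·(≡9) mod 13; (7|13)=-1, (9|13)=+1; (−1)^{1·0·6}·(-1)^0·(+1)^1 = +1.
v=5: a=5^1·(≡3), b=5^0·(≡1) mod 5; (3|5)=-1, (1|5)=+1; (−1)^{1·0·2}·(-1)^0·(+1)^1 = +1.
v=23: a=23^1·(≡17), b=23^0·(≡14) mod 23; (17|23)=-1, (14|23)=-1; (−1)^{1·0·11}·(-1)^0·(-1)^1 = -1.
v=19: a=19^-1·(≡13), b=19^-1·(≡3) mod 19; (13|19)=-1, (3|19)=-1; (−1)^{-1·-1·9}·(-1)^-1·(-1)^-1 = -1.
v=∞: -154040315 < 0 and 65569 > 0  ⇒  (a,b)_∞ = +1.
|Ram(-154040315, 65569)| = 4, even; anisotropic at {7, 19, 23, 29}.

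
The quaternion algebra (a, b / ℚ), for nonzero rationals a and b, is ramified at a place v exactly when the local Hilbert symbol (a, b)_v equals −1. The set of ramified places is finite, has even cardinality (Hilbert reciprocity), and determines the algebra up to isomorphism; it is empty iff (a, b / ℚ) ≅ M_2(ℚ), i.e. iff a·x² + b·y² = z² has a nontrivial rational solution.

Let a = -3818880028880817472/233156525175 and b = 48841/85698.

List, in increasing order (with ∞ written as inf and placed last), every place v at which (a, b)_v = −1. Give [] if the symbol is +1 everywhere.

[2, 13]

Mod squares: a ≡ -91, b ≡ 2. Check v ∈ {∞, 2, 3, 5, 7, 11, 13, 17, 23, 29, 31}.
v=29: a=29^2·(≡7), b=29^0·(≡21) mod 29; (7|29)=+1, (21|29)=-1; (−1)^{2·0·14}·(+1)^0·(-1)^2 = +1.
v=2: v_2(a)=6, v_2(b)=-1; units ≡ 5, 1 (mod 8); ε·ε+αω+βω = 0·0+6·0+-1·1 ≡ 1  ⇒  (a,b)_2 = -1.
v=23: a=23^-6·(≡3), b=23^-2·(≡12) mod 23; (3|23)=+1, (12|23)=+1; (−1)^{-6·-2·11}·(+1)^-2·(+1)^-6 = +1.
v=7: a=7^-1·(≡2), b=7^0·(≡4) mod 7; (2|7)=+1, (4|7)=+1; (−1)^{-1·0·3}·(+1)^0·(+1)^-1 = +1.
v=11: a=11^2·(≡6), b=11^0·(≡7) mod 11; (6|11)=-1, (7|11)=-1; (−1)^{2·0·5}·(-1)^0·(-1)^2 = +1.
v=31: a=31^4·(≡20), b=31^0·(≡10) mod 31; (20|31)=+1, (10|31)=+1; (−1)^{4·0·15}·(+1)^0·(+1)^4 = +1.
v=17: a=17^2·(≡10), b=17^2·(≡16) mod 17; (10|17)=-1, (16|17)=+1; (−1)^{2·2·8}·(-1)^2·(+1)^2 = +1.
v=∞: -91 < 0 and 2 > 0  ⇒  (a,b)_∞ = +1.
v=3: a=3^-2·(≡2), b=3^-4·(≡2) mod 3; (2|3)=-1, (2|3)=-1; (−1)^{-2·-4·1}·(-1)^-4·(-1)^-2 = +1.
v=5: a=5^-2·(≡4), b=5^0·(≡2) mod 5; (4|5)=+1, (2|5)=-1; (−1)^{-2·0·2}·(+1)^0·(-1)^-2 = +1.
v=13: a=13^3·(≡2), b=13^2·(≡8) mod 13; (2|13)=-1, (8|13)=-1; (−1)^{3·2·6}·(-1)^2·(-1)^3 = -1.
|Ram(-91, 2)| = 2, even; anisotropic at {2, 13}.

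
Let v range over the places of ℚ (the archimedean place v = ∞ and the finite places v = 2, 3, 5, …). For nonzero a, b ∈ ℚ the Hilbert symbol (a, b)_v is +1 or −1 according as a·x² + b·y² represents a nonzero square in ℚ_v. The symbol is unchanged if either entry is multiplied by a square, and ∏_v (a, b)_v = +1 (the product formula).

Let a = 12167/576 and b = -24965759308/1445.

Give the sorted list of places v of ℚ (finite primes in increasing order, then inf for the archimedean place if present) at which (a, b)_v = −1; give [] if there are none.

Mod squares: a ≡ 23, b ≡ -3335. Check v ∈ {∞, 2, 3, 5, 7, 17, 19, 23, 29}.
v=29: a=29^0·(≡25), b=29^1·(≡22) mod 29; (25|29)=+1, (22|29)=+1; (−1)^{0·1·14}·(+1)^1·(+1)^0 = +1.
v=17: a=17^0·(≡11), b=17^-2·(≡7) mod 17; (11|17)=-1, (7|17)=-1; (−1)^{0·-2·8}·(-1)^-2·(-1)^0 = +1.
v=5: a=5^0·(≡2), b=5^-1·(≡3) mod 5; (2|5)=-1, (3|5)=-1; (−1)^{0·-1·2}·(-1)^-1·(-1)^0 = -1.
v=2: v_2(a)=-6, v_2(b)=2; units ≡ 7, 1 (mod 8); ε·ε+αω+βω = 1·0+-6·0+2·0 ≡ 0  ⇒  (a,b)_2 = +1.
v=7: a=7^0·(≡4), b=7^2·(≡4) mod 7; (4|7)=+1, (4|7)=+1; (−1)^{0·2·3}·(+1)^2·(+1)^0 = +1.
v=23: a=23^3·(≡1), b=23^3·(≡12) mod 23; (1|23)=+1, (12|23)=+1; (−1)^{3·3·11}·(+1)^3·(+1)^3 = -1.
v=19: a=19^0·(≡17), b=19^2·(≡17) mod 19; (17|19)=+1, (17|19)=+1; (−1)^{0·2·9}·(+1)^2·(+1)^0 = +1.
v=∞: 23 > 0 and -3335 < 0  ⇒  (a,b)_∞ = +1.
v=3: a=3^-2·(≡2), b=3^0·(≡1) mod 3; (2|3)=-1, (1|3)=+1; (−1)^{-2·0·1}·(-1)^0·(+1)^-2 = +1.
|Ram(23, -3335)| = 2, even; anisotropic at {5, 23}.

[5, 23]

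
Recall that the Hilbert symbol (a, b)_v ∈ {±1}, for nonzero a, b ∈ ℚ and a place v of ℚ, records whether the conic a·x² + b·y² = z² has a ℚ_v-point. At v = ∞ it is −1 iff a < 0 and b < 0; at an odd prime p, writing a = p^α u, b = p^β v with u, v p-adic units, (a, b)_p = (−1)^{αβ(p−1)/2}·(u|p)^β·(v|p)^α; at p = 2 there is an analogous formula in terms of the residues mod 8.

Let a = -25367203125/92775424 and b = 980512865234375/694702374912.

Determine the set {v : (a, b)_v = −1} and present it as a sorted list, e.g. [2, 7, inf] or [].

[2, 11]

Mod squares: a ≡ -341, b ≡ 509795. Check v ∈ {∞, 2, 3, 5, 7, 11, 13, 23, 31, 43}.
v=5: a=5^6·(≡1), b=5^9·(≡1) mod 5; (1|5)=+1, (1|5)=+1; (−1)^{6·9·2}·(+1)^9·(+1)^6 = +1.
v=43: a=43^-2·(≡12), b=43^-2·(≡18) mod 43; (12|43)=-1, (18|43)=-1; (−1)^{-2·-2·21}·(-1)^-2·(-1)^-2 = +1.
v=31: a=31^1·(≡1), b=31^1·(≡12) mod 31; (1|31)=+1, (12|31)=-1; (−1)^{1·1·15}·(+1)^1·(-1)^1 = +1.
v=23: a=23^2·(≡6), b=23^3·(≡4) mod 23; (6|23)=+1, (4|23)=+1; (−1)^{2·3·11}·(+1)^3·(+1)^2 = +1.
v=∞: -341 < 0 and 509795 > 0  ⇒  (a,b)_∞ = +1.
v=3: a=3^2·(≡1), b=3^-2·(≡2) mod 3; (1|3)=+1, (2|3)=-1; (−1)^{2·-2·1}·(+1)^-2·(-1)^2 = +1.
v=11: a=11^1·(≡7), b=11^3·(≡10) mod 11; (7|11)=-1, (10|11)=-1; (−1)^{1·3·5}·(-1)^3·(-1)^1 = -1.
v=2: v_2(a)=-10, v_2(b)=-16; units ≡ 3, 3 (mod 8); ε·ε+αω+βω = 1·1+-10·1+-16·1 ≡ 1  ⇒  (a,b)_2 = -1.
v=7: a=7^-2·(≡1), b=7^-2·(≡6) mod 7; (1|7)=+1, (6|7)=-1; (−1)^{-2·-2·3}·(+1)^-2·(-1)^-2 = +1.
v=13: a=13^0·(≡9), b=13^-1·(≡11) mod 13; (9|13)=+1, (11|13)=-1; (−1)^{0·-1·6}·(+1)^-1·(-1)^0 = +1.
Ram(-341, 509795) = {2, 11}; no ℚ_2-point on the conic.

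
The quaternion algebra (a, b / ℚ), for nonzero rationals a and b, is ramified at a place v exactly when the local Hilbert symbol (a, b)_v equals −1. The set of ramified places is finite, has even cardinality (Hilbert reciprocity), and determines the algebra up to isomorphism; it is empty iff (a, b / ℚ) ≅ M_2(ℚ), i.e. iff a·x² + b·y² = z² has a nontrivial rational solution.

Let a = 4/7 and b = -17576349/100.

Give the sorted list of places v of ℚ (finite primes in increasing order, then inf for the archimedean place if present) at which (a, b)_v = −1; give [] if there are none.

Mod squares: a ≡ 7, b ≡ -358701. Check v ∈ {∞, 2, 3, 5, 7, 19, 29, 31}.
v=5: a=5^0·(≡2), b=5^-2·(≡4) mod 5; (2|5)=-1, (4|5)=+1; (−1)^{0·-2·2}·(-1)^-2·(+1)^0 = +1.
v=3: a=3^0·(≡1), b=3^1·(≡1) mod 3; (1|3)=+1, (1|3)=+1; (−1)^{0·1·1}·(+1)^1·(+1)^0 = +1.
v=31: a=31^0·(≡5), b=31^1·(≡6) mod 31; (5|31)=+1, (6|31)=-1; (−1)^{0·1·15}·(+1)^1·(-1)^0 = +1.
v=7: a=7^-1·(≡4), b=7^3·(≡2) mod 7; (4|7)=+1, (2|7)=+1; (−1)^{-1·3·3}·(+1)^3·(+1)^-1 = -1.
v=∞: 7 > 0 and -358701 < 0  ⇒  (a,b)_∞ = +1.
v=19: a=19^0·(≡6), b=19^1·(≡4) mod 19; (6|19)=+1, (4|19)=+1; (−1)^{0·1·9}·(+1)^1·(+1)^0 = +1.
v=2: v_2(a)=2, v_2(b)=-2; units ≡ 7, 3 (mod 8); ε·ε+αω+βω = 1·1+2·1+-2·0 ≡ 1  ⇒  (a,b)_2 = -1.
v=29: a=29^0·(≡13), b=29^1·(≡26) mod 29; (13|29)=+1, (26|29)=-1; (−1)^{0·1·14}·(+1)^1·(-1)^0 = +1.
(7, -358701 / ℚ) ramifies at {2, 7}: a division algebra.

[2, 7]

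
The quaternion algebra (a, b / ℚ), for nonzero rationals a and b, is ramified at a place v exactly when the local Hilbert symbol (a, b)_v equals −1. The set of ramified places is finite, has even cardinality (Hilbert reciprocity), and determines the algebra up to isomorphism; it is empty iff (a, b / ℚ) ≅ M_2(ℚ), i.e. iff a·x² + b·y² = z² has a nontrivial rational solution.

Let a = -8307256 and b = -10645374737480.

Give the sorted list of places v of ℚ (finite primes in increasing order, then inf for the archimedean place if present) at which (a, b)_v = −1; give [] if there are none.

[19, 31, 47, inf]

(a, b) ≡ (-2076814, -4385570) mod (ℚ^×)²; places V = {2, 5, 7, 19, 31, 41, 43, 47, ∞}.
(a,b)_31: α=1, u≡19; β=1, v≡28 (mod 31); (19|31)=+1, (28|31)=+1; sign (−1)^1·+1^1·+1^1 = -1.
(a,b)_2: α=3, β=3; u≡1, v≡7 (mod 8); ε(u)ε(v)=0·1, αω(v)=3·0, βω(u)=3·0; sum ≡ 0  ⇒  +1.
(a,b)_47: α=0, u≡41; β=1, v≡17 (mod 47); (41|47)=-1, (17|47)=+1; sign (−1)^0·-1^1·+1^0 = -1.
(a,b)_∞: sgn(-2076814)=−, sgn(-4385570)=−, so -1.
(a,b)_7: α=0, u≡1; β=1, v≡1 (mod 7); (1|7)=+1, (1|7)=+1; sign (−1)^0·+1^1·+1^0 = +1.
(a,b)_19: α=1, u≡4; β=2, v≡18 (mod 19); (4|19)=+1, (18|19)=-1; sign (−1)^0·+1^2·-1^1 = -1.
(a,b)_43: α=1, u≡7; β=1, v≡41 (mod 43); (7|43)=-1, (41|43)=+1; sign (−1)^1·-1^1·+1^1 = +1.
(a,b)_5: α=0, u≡4; β=1, v≡4 (mod 5); (4|5)=+1, (4|5)=+1; sign (−1)^0·+1^1·+1^0 = +1.
(a,b)_41: α=1, u≡6; β=2, v≡37 (mod 41); (6|41)=-1, (37|41)=+1; sign (−1)^0·-1^2·+1^1 = +1.
Ram(-2076814, -4385570) = {19, 31, 47, ∞}; no ℚ_19-point on the conic.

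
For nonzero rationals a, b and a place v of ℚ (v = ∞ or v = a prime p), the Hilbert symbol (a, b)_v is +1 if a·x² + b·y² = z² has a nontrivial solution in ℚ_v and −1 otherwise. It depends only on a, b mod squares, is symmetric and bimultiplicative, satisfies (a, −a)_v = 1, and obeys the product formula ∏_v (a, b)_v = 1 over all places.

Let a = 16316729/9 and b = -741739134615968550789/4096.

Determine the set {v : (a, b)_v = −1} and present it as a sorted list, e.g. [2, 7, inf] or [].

Mod squares: a ≡ 134849, b ≡ -2829. Check v ∈ {∞, 2, 3, 7, 11, 13, 17, 23, 41}.
v=13: a=13^1·(≡1), b=13^4·(≡5) mod 13; (1|13)=+1, (5|13)=-1; (−1)^{1·4·6}·(+1)^4·(-1)^1 = -1.
v=17: a=17^0·(≡3), b=17^2·(≡7) mod 17; (3|17)=-1, (7|17)=-1; (−1)^{0·2·8}·(-1)^2·(-1)^0 = +1.
v=23: a=23^1·(≡14), b=23^3·(≡5) mod 23; (14|23)=-1, (5|23)=-1; (−1)^{1·3·11}·(-1)^3·(-1)^1 = -1.
v=∞: 134849 > 0 and -2829 < 0  ⇒  (a,b)_∞ = +1.
v=41: a=41^1·(≡39), b=41^3·(≡22) mod 41; (39|41)=+1, (22|41)=-1; (−1)^{1·3·20}·(+1)^3·(-1)^1 = -1.
v=3: a=3^-2·(≡2), b=3^7·(≡2) mod 3; (2|3)=-1, (2|3)=-1; (−1)^{-2·7·1}·(-1)^7·(-1)^-2 = -1.
v=11: a=11^3·(≡3), b=11^0·(≡5) mod 11; (3|11)=+1, (5|11)=+1; (−1)^{3·0·5}·(+1)^0·(+1)^3 = +1.
v=7: a=7^0·(≡1), b=7^2·(≡6) mod 7; (1|7)=+1, (6|7)=-1; (−1)^{0·2·3}·(+1)^2·(-1)^0 = +1.
v=2: v_2(a)=0, v_2(b)=-12; units ≡ 1, 3 (mod 8); ε·ε+αω+βω = 0·1+0·1+-12·0 ≡ 0  ⇒  (a,b)_2 = +1.
Ram(134849, -2829) = {3, 13, 23, 41}; no ℚ_3-point on the conic.

[3, 13, 23, 41]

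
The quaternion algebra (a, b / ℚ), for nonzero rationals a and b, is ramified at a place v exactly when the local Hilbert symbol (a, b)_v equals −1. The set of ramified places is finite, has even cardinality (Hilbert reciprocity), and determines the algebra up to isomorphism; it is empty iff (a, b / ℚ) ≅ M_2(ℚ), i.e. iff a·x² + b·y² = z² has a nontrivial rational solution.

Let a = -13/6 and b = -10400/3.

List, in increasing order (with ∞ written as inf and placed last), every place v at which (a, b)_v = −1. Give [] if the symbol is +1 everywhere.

[3, inf]

Mod squares: a ≡ -78, b ≡ -78. Check v ∈ {∞, 2, 3, 5, 13}.
v=2: v_2(a)=-1, v_2(b)=5; units ≡ 1, 1 (mod 8); ε·ε+αω+βω = 0·0+-1·0+5·0 ≡ 0  ⇒  (a,b)_2 = +1.
v=3: a=3^-1·(≡1), b=3^-1·(≡1) mod 3; (1|3)=+1, (1|3)=+1; (−1)^{-1·-1·1}·(+1)^-1·(+1)^-1 = -1.
v=13: a=13^1·(≡2), b=13^1·(≡2) mod 13; (2|13)=-1, (2|13)=-1; (−1)^{1·1·6}·(-1)^1·(-1)^1 = +1.
v=∞: -78 < 0 and -78 < 0  ⇒  (a,b)_∞ = -1.
v=5: a=5^0·(≡2), b=5^2·(≡3) mod 5; (2|5)=-1, (3|5)=-1; (−1)^{0·2·2}·(-1)^2·(-1)^0 = +1.
(-78, -78 / ℚ) ramifies at {3, ∞}: a division algebra.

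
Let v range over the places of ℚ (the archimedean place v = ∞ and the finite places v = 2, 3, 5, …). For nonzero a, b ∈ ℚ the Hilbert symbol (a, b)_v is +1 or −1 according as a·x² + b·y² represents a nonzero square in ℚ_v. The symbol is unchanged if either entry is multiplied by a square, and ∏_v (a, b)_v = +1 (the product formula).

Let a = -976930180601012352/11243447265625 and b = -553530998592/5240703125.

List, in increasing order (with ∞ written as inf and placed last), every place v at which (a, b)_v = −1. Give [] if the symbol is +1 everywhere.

(a, b) ≡ (-2, -36465) mod (ℚ^×)²; places V = {2, 3, 5, 7, 11, 13, 17, 29, 37, ∞}.
(a,b)_2: α=7, β=6; u≡7, v≡7 (mod 8); ε(u)ε(v)=1·1, αω(v)=7·0, βω(u)=6·0; sum ≡ 1  ⇒  -1.
(a,b)_13: α=2, u≡5; β=1, v≡12 (mod 13); (5|13)=-1, (12|13)=+1; sign (−1)^0·-1^1·+1^2 = -1.
(a,b)_17: α=2, u≡9; β=1, v≡12 (mod 17); (9|17)=+1, (12|17)=-1; sign (−1)^0·+1^1·-1^2 = +1.
(a,b)_11: α=8, u≡4; β=5, v≡10 (mod 11); (4|11)=+1, (10|11)=-1; sign (−1)^0·+1^5·-1^8 = +1.
(a,b)_5: α=-10, u≡2; β=-7, v≡3 (mod 5); (2|5)=-1, (3|5)=-1; sign (−1)^0·-1^-7·-1^-10 = -1.
(a,b)_3: α=6, u≡1; β=5, v≡1 (mod 3); (1|3)=+1, (1|3)=+1; sign (−1)^0·+1^5·+1^6 = +1.
(a,b)_∞: sgn(-2)=−, sgn(-36465)=−, so -1.
(a,b)_37: α=-2, u≡32; β=-2, v≡20 (mod 37); (32|37)=-1, (20|37)=-1; sign (−1)^0·-1^-2·-1^-2 = +1.
(a,b)_7: α=0, u≡6; β=-2, v≡5 (mod 7); (6|7)=-1, (5|7)=-1; sign (−1)^0·-1^-2·-1^0 = +1.
(a,b)_29: α=-2, u≡26; β=0, v≡11 (mod 29); (26|29)=-1, (11|29)=-1; sign (−1)^0·-1^0·-1^-2 = +1.
|Ram(-2, -36465)| = 4, even; anisotropic at {2, 5, 13, ∞}.

[2, 5, 13, inf]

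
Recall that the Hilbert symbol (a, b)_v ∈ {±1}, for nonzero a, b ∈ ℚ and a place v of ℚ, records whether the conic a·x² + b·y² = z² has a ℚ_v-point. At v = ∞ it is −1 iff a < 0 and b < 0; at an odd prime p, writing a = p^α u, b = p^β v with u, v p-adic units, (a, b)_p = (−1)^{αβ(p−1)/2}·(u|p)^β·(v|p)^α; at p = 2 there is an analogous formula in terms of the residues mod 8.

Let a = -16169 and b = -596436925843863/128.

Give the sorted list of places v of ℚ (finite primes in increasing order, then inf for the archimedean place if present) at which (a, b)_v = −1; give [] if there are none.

(a, b) ≡ (-16169, -506974) mod (ℚ^×)²; places V = {2, 3, 13, 17, 19, 23, 31, 37, ∞}.
(a,b)_37: α=1, u≡7; β=3, v≡25 (mod 37); (7|37)=+1, (25|37)=+1; sign (−1)^0·+1^3·+1^1 = +1.
(a,b)_31: α=0, u≡13; β=1, v≡19 (mod 31); (13|31)=-1, (19|31)=+1; sign (−1)^0·-1^1·+1^0 = -1.
(a,b)_19: α=1, u≡4; β=2, v≡10 (mod 19); (4|19)=+1, (10|19)=-1; sign (−1)^0·+1^2·-1^1 = -1.
(a,b)_13: α=0, u≡3; β=1, v≡5 (mod 13); (3|13)=+1, (5|13)=-1; sign (−1)^0·+1^1·-1^0 = +1.
(a,b)_23: α=1, u≡10; β=2, v≡15 (mod 23); (10|23)=-1, (15|23)=-1; sign (−1)^0·-1^2·-1^1 = -1.
(a,b)_3: α=0, u≡1; β=2, v≡2 (mod 3); (1|3)=+1, (2|3)=-1; sign (−1)^0·+1^2·-1^0 = +1.
(a,b)_∞: sgn(-16169)=−, sgn(-506974)=−, so -1.
(a,b)_2: α=0, β=-7; u≡7, v≡1 (mod 8); ε(u)ε(v)=1·0, αω(v)=0·0, βω(u)=-7·0; sum ≡ 0  ⇒  +1.
(a,b)_17: α=0, u≡15; β=1, v≡9 (mod 17); (15|17)=+1, (9|17)=+1; sign (−1)^0·+1^1·+1^0 = +1.
|Ram(-16169, -506974)| = 4, even; anisotropic at {19, 23, 31, ∞}.

[19, 23, 31, inf]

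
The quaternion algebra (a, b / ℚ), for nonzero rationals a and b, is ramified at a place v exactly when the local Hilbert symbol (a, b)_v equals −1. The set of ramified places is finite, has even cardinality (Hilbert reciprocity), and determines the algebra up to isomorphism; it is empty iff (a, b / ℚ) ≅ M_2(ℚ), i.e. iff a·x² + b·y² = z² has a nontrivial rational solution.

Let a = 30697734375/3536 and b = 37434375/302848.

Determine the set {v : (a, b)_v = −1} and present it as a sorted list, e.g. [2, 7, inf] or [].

[5, 7, 13, 17]

(a, b) ≡ (12155, 385) mod (ℚ^×)²; places V = {2, 3, 5, 7, 11, 13, 17, ∞}.
(a,b)_∞: sgn(12155)=+, sgn(385)=+, so +1.
(a,b)_17: α=-1, u≡8; β=0, v≡12 (mod 17); (8|17)=+1, (12|17)=-1; sign (−1)^0·+1^0·-1^-1 = -1.
(a,b)_2: α=-4, β=-8; u≡3, v≡1 (mod 8); ε(u)ε(v)=1·0, αω(v)=-4·0, βω(u)=-8·1; sum ≡ 0  ⇒  +1.
(a,b)_7: α=2, u≡6; β=-1, v≡5 (mod 7); (6|7)=-1, (5|7)=-1; sign (−1)^0·-1^-1·-1^2 = -1.
(a,b)_11: α=1, u≡9; β=3, v≡6 (mod 11); (9|11)=+1, (6|11)=-1; sign (−1)^1·+1^3·-1^1 = +1.
(a,b)_13: α=-1, u≡4; β=-2, v≡11 (mod 13); (4|13)=+1, (11|13)=-1; sign (−1)^0·+1^-2·-1^-1 = -1.
(a,b)_5: α=7, u≡1; β=5, v≡3 (mod 5); (1|5)=+1, (3|5)=-1; sign (−1)^0·+1^5·-1^7 = -1.
(a,b)_3: α=6, u≡2; β=2, v≡1 (mod 3); (2|3)=-1, (1|3)=+1; sign (−1)^0·-1^2·+1^6 = +1.
(12155, 385 / ℚ) ramifies at {5, 7, 13, 17}: a division algebra.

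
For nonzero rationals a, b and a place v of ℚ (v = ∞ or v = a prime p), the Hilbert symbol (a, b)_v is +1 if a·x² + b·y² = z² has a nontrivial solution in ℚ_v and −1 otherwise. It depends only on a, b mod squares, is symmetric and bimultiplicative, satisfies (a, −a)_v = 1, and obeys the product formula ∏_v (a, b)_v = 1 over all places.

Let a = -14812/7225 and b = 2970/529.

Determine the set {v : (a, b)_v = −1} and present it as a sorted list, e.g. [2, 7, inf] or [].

[3, 5]

(a, b) ≡ (-7, 330) mod (ℚ^×)²; places V = {2, 3, 5, 7, 11, 17, 23, ∞}.
(a,b)_2: α=2, β=1; u≡1, v≡5 (mod 8); ε(u)ε(v)=0·0, αω(v)=2·1, βω(u)=1·0; sum ≡ 0  ⇒  +1.
(a,b)_11: α=0, u≡3; β=1, v≡6 (mod 11); (3|11)=+1, (6|11)=-1; sign (−1)^0·+1^1·-1^0 = +1.
(a,b)_7: α=1, u≡5; β=0, v≡4 (mod 7); (5|7)=-1, (4|7)=+1; sign (−1)^0·-1^0·+1^1 = +1.
(a,b)_3: α=0, u≡2; β=3, v≡2 (mod 3); (2|3)=-1, (2|3)=-1; sign (−1)^0·-1^3·-1^0 = -1.
(a,b)_5: α=-2, u≡2; β=1, v≡1 (mod 5); (2|5)=-1, (1|5)=+1; sign (−1)^0·-1^1·+1^-2 = -1.
(a,b)_17: α=-2, u≡10; β=0, v≡6 (mod 17); (10|17)=-1, (6|17)=-1; sign (−1)^0·-1^0·-1^-2 = +1.
(a,b)_23: α=2, u≡6; β=-2, v≡3 (mod 23); (6|23)=+1, (3|23)=+1; sign (−1)^0·+1^-2·+1^2 = +1.
(a,b)_∞: sgn(-7)=−, sgn(330)=+, so +1.
Ram(-7, 330) = {3, 5}; no ℚ_3-point on the conic.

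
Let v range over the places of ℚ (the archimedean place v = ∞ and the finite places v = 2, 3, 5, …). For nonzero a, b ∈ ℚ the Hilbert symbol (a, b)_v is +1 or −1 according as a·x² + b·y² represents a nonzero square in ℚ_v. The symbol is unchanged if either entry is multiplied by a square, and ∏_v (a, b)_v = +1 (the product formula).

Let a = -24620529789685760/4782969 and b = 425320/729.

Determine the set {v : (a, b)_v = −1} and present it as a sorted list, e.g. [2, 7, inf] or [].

(a, b) ≡ (-1085, 2170) mod (ℚ^×)²; places V = {2, 3, 5, 7, 31, ∞}.
(a,b)_∞: sgn(-1085)=−, sgn(2170)=+, so +1.
(a,b)_3: α=-14, u≡1; β=-6, v≡1 (mod 3); (1|3)=+1, (1|3)=+1; sign (−1)^0·+1^-6·+1^-14 = +1.
(a,b)_7: α=9, u≡6; β=3, v≡1 (mod 7); (6|7)=-1, (1|7)=+1; sign (−1)^1·-1^3·+1^9 = +1.
(a,b)_5: α=1, u≡2; β=1, v≡1 (mod 5); (2|5)=-1, (1|5)=+1; sign (−1)^0·-1^1·+1^1 = -1.
(a,b)_31: α=3, u≡15; β=1, v≡5 (mod 31); (15|31)=-1, (5|31)=+1; sign (−1)^1·-1^1·+1^3 = +1.
(a,b)_2: α=12, β=3; u≡3, v≡5 (mod 8); ε(u)ε(v)=1·0, αω(v)=12·1, βω(u)=3·1; sum ≡ 1  ⇒  -1.
|Ram(-1085, 2170)| = 2, even; anisotropic at {2, 5}.

[2, 5]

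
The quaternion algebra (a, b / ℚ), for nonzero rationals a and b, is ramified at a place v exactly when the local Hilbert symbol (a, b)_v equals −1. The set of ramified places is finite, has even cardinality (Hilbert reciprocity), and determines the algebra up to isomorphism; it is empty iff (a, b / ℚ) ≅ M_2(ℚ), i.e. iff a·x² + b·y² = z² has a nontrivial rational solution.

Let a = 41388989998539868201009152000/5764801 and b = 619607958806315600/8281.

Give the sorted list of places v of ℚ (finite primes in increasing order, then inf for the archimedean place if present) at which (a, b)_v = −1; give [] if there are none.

(a, b) ≡ (181830, 29) mod (ℚ^×)²; places V = {2, 3, 5, 7, 11, 13, 17, 19, 29, ∞}.
(a,b)_5: α=3, u≡1; β=2, v≡4 (mod 5); (1|5)=+1, (4|5)=+1; sign (−1)^0·+1^2·+1^3 = +1.
(a,b)_7: α=-8, u≡5; β=-2, v≡2 (mod 7); (5|7)=-1, (2|7)=+1; sign (−1)^0·-1^-2·+1^-8 = +1.
(a,b)_13: α=0, u≡1; β=-2, v≡3 (mod 13); (1|13)=+1, (3|13)=+1; sign (−1)^0·+1^-2·+1^0 = +1.
(a,b)_11: α=7, u≡7; β=6, v≡10 (mod 11); (7|11)=-1, (10|11)=-1; sign (−1)^0·-1^6·-1^7 = -1.
(a,b)_17: α=6, u≡1; β=4, v≡11 (mod 17); (1|17)=+1, (11|17)=-1; sign (−1)^0·+1^4·-1^6 = +1.
(a,b)_3: α=3, u≡1; β=0, v≡2 (mod 3); (1|3)=+1, (2|3)=-1; sign (−1)^0·+1^0·-1^3 = -1.
(a,b)_19: α=3, u≡2; β=2, v≡10 (mod 19); (2|19)=-1, (10|19)=-1; sign (−1)^0·-1^2·-1^3 = -1.
(a,b)_∞: sgn(181830)=+, sgn(29)=+, so +1.
(a,b)_29: α=1, u≡5; β=1, v≡25 (mod 29); (5|29)=+1, (25|29)=+1; sign (−1)^0·+1^1·+1^1 = +1.
(a,b)_2: α=17, β=4; u≡3, v≡5 (mod 8); ε(u)ε(v)=1·0, αω(v)=17·1, βω(u)=4·1; sum ≡ 1  ⇒  -1.
Ram(181830, 29) = {2, 3, 11, 19}; no ℚ_2-point on the conic.

[2, 3, 11, 19]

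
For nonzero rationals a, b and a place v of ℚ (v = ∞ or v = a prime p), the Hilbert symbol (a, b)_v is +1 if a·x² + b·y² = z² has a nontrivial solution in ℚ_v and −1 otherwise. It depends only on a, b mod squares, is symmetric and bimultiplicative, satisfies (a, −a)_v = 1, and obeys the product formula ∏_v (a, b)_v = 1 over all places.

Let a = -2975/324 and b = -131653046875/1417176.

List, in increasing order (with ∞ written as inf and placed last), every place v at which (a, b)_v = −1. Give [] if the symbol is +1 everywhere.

(a, b) ≡ (-119, -3570) mod (ℚ^×)²; places V = {2, 3, 5, 7, 17, ∞}.
(a,b)_17: α=1, u≡12; β=3, v≡11 (mod 17); (12|17)=-1, (11|17)=-1; sign (−1)^0·-1^3·-1^1 = +1.
(a,b)_∞: sgn(-119)=−, sgn(-3570)=−, so -1.
(a,b)_3: α=-4, u≡1; β=-11, v≡1 (mod 3); (1|3)=+1, (1|3)=+1; sign (−1)^0·+1^-11·+1^-4 = +1.
(a,b)_2: α=-2, β=-3; u≡1, v≡7 (mod 8); ε(u)ε(v)=0·1, αω(v)=-2·0, βω(u)=-3·0; sum ≡ 0  ⇒  +1.
(a,b)_5: α=2, u≡4; β=7, v≡1 (mod 5); (4|5)=+1, (1|5)=+1; sign (−1)^0·+1^7·+1^2 = +1.
(a,b)_7: α=1, u≡1; β=3, v≡1 (mod 7); (1|7)=+1, (1|7)=+1; sign (−1)^1·+1^3·+1^1 = -1.
Ram(-119, -3570) = {7, ∞}; no ℚ_7-point on the conic.

[7, inf]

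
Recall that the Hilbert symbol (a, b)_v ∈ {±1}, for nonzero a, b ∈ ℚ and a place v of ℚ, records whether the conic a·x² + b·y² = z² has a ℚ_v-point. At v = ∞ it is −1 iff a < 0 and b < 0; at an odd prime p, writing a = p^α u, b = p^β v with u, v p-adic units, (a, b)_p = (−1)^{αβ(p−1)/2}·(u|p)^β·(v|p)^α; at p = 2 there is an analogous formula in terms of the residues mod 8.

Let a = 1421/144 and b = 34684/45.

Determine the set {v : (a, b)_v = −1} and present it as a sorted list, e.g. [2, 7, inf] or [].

[]

(a, b) ≡ (29, 43355) mod (ℚ^×)²; places V = {2, 3, 5, 7, 13, 23, 29, ∞}.
(a,b)_3: α=-2, u≡2; β=-2, v≡2 (mod 3); (2|3)=-1, (2|3)=-1; sign (−1)^0·-1^-2·-1^-2 = +1.
(a,b)_13: α=0, u≡4; β=1, v≡7 (mod 13); (4|13)=+1, (7|13)=-1; sign (−1)^0·+1^1·-1^0 = +1.
(a,b)_29: α=1, u≡9; β=1, v≡24 (mod 29); (9|29)=+1, (24|29)=+1; sign (−1)^0·+1^1·+1^1 = +1.
(a,b)_23: α=0, u≡3; β=1, v≡10 (mod 23); (3|23)=+1, (10|23)=-1; sign (−1)^0·+1^1·-1^0 = +1.
(a,b)_7: α=2, u≡2; β=0, v≡2 (mod 7); (2|7)=+1, (2|7)=+1; sign (−1)^0·+1^0·+1^2 = +1.
(a,b)_5: α=0, u≡4; β=-1, v≡1 (mod 5); (4|5)=+1, (1|5)=+1; sign (−1)^0·+1^-1·+1^0 = +1.
(a,b)_∞: sgn(29)=+, sgn(43355)=+, so +1.
(a,b)_2: α=-4, β=2; u≡5, v≡3 (mod 8); ε(u)ε(v)=0·1, αω(v)=-4·1, βω(u)=2·1; sum ≡ 0  ⇒  +1.
Every local symbol is +1, so the conic 29·x² + 43355·y² = z² has ℚ_v-points for all v and hence a ℚ-point; (a, b / ℚ) ≅ M_2(ℚ).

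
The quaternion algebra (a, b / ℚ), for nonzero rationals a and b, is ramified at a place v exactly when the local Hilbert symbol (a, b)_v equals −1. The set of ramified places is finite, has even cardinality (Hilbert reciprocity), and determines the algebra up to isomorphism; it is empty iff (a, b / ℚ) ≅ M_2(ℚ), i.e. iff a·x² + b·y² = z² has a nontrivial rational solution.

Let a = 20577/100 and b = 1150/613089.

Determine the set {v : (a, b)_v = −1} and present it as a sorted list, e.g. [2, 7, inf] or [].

Mod squares: a ≡ 57, b ≡ 46. Check v ∈ {∞, 2, 3, 5, 19, 23, 29}.
v=3: a=3^1·(≡1), b=3^-6·(≡1) mod 3; (1|3)=+1, (1|3)=+1; (−1)^{1·-6·1}·(+1)^-6·(+1)^1 = +1.
v=29: a=29^0·(≡28), b=29^-2·(≡12) mod 29; (28|29)=+1, (12|29)=-1; (−1)^{0·-2·14}·(+1)^-2·(-1)^0 = +1.
v=19: a=19^3·(≡12), b=19^0·(≡3) mod 19; (12|19)=-1, (3|19)=-1; (−1)^{3·0·9}·(-1)^0·(-1)^3 = -1.
v=2: v_2(a)=-2, v_2(b)=1; units ≡ 1, 7 (mod 8); ε·ε+αω+βω = 0·1+-2·0+1·0 ≡ 0  ⇒  (a,b)_2 = +1.
v=5: a=5^-2·(≡3), b=5^2·(≡4) mod 5; (3|5)=-1, (4|5)=+1; (−1)^{-2·2·2}·(-1)^2·(+1)^-2 = +1.
v=23: a=23^0·(≡22), b=23^1·(≡4) mod 23; (22|23)=-1, (4|23)=+1; (−1)^{0·1·11}·(-1)^1·(+1)^0 = -1.
v=∞: 57 > 0 and 46 > 0  ⇒  (a,b)_∞ = +1.
Ram(57, 46) = {19, 23}; no ℚ_19-point on the conic.

[19, 23]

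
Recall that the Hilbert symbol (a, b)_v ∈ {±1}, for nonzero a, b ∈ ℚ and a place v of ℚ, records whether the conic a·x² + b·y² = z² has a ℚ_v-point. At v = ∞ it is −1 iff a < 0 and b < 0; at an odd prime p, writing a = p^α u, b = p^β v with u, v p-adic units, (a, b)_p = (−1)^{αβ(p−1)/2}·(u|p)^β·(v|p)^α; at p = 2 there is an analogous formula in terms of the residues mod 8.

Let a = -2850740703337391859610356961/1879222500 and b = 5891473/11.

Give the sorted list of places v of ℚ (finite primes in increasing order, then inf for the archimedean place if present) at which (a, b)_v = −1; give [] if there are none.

(a, b) ≡ (-80401, 122507) mod (ℚ^×)²; places V = {2, 3, 5, 7, 11, 17, 23, 37, 41, 43, 53, ∞}.
(a,b)_37: α=3, u≡26; β=1, v≡5 (mod 37); (26|37)=+1, (5|37)=-1; sign (−1)^0·+1^1·-1^3 = -1.
(a,b)_3: α=-2, u≡2; β=0, v≡2 (mod 3); (2|3)=-1, (2|3)=-1; sign (−1)^0·-1^0·-1^-2 = +1.
(a,b)_∞: sgn(-80401)=−, sgn(122507)=+, so +1.
(a,b)_53: α=1, u≡2; β=0, v≡9 (mod 53); (2|53)=-1, (9|53)=+1; sign (−1)^0·-1^0·+1^1 = +1.
(a,b)_11: α=4, u≡1; β=-1, v≡5 (mod 11); (1|11)=+1, (5|11)=+1; sign (−1)^0·+1^-1·+1^4 = +1.
(a,b)_23: α=4, u≡19; β=2, v≡13 (mod 23); (19|23)=-1, (13|23)=+1; sign (−1)^0·-1^2·+1^4 = +1.
(a,b)_17: α=-4, u≡15; β=0, v≡5 (mod 17); (15|17)=+1, (5|17)=-1; sign (−1)^0·+1^0·-1^-4 = +1.
(a,b)_7: α=0, u≡4; β=1, v≡2 (mod 7); (4|7)=+1, (2|7)=+1; sign (−1)^0·+1^1·+1^0 = +1.
(a,b)_43: α=6, u≡35; β=1, v≡9 (mod 43); (35|43)=+1, (9|43)=+1; sign (−1)^0·+1^1·+1^6 = +1.
(a,b)_41: α=1, u≡17; β=0, v≡39 (mod 41); (17|41)=-1, (39|41)=+1; sign (−1)^0·-1^0·+1^1 = +1.
(a,b)_2: α=-2, β=0; u≡7, v≡3 (mod 8); ε(u)ε(v)=1·1, αω(v)=-2·1, βω(u)=0·0; sum ≡ 1  ⇒  -1.
(a,b)_5: α=-4, u≡4; β=0, v≡3 (mod 5); (4|5)=+1, (3|5)=-1; sign (−1)^0·+1^0·-1^-4 = +1.
(-80401, 122507 / ℚ) ramifies at {2, 37}: a division algebra.

[2, 37]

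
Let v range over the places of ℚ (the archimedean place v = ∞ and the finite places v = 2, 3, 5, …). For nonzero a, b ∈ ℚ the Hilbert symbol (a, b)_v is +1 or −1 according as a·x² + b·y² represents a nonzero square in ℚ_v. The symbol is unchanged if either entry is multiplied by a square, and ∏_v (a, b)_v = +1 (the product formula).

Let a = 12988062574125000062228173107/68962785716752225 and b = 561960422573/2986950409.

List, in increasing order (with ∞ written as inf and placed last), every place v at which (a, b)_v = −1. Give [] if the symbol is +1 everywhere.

Mod squares: a ≡ 29203, b ≡ 53. Check v ∈ {∞, 2, 3, 5, 7, 11, 19, 23, 29, 31, 37, 41, 43, 53}.
v=23: a=23^6·(≡16), b=23^2·(≡17) mod 23; (16|23)=+1, (17|23)=-1; (−1)^{6·2·11}·(+1)^2·(-1)^6 = +1.
v=19: a=19^1·(≡17), b=19^0·(≡15) mod 19; (17|19)=+1, (15|19)=-1; (−1)^{1·0·9}·(+1)^0·(-1)^1 = -1.
v=7: a=7^2·(≡3), b=7^0·(≡2) mod 7; (3|7)=-1, (2|7)=+1; (−1)^{2·0·3}·(-1)^0·(+1)^2 = +1.
v=5: a=5^-2·(≡3), b=5^0·(≡2) mod 5; (3|5)=-1, (2|5)=-1; (−1)^{-2·0·2}·(-1)^0·(-1)^-2 = +1.
v=37: a=37^2·(≡34), b=37^2·(≡27) mod 37; (34|37)=+1, (27|37)=+1; (−1)^{2·2·18}·(+1)^2·(+1)^2 = +1.
v=41: a=41^-2·(≡7), b=41^-2·(≡12) mod 41; (7|41)=-1, (12|41)=-1; (−1)^{-2·-2·20}·(-1)^-2·(-1)^-2 = +1.
v=11: a=11^6·(≡4), b=11^4·(≡4) mod 11; (4|11)=+1, (4|11)=+1; (−1)^{6·4·5}·(+1)^4·(+1)^6 = +1.
v=31: a=31^-6·(≡16), b=31^-2·(≡23) mod 31; (16|31)=+1, (23|31)=-1; (−1)^{-6·-2·15}·(+1)^-2·(-1)^-6 = +1.
v=53: a=53^3·(≡20), b=53^1·(≡7) mod 53; (20|53)=-1, (7|53)=+1; (−1)^{3·1·26}·(-1)^1·(+1)^3 = -1.
v=∞: 29203 > 0 and 53 > 0  ⇒  (a,b)_∞ = +1.
v=43: a=43^-2·(≡35), b=43^-2·(≡4) mod 43; (35|43)=+1, (4|43)=+1; (−1)^{-2·-2·21}·(+1)^-2·(+1)^-2 = +1.
v=29: a=29^1·(≡2), b=29^0·(≡1) mod 29; (2|29)=-1, (1|29)=+1; (−1)^{1·0·14}·(-1)^0·(+1)^1 = +1.
v=2: v_2(a)=0, v_2(b)=0; units ≡ 3, 5 (mod 8); ε·ε+αω+βω = 1·0+0·1+0·1 ≡ 0  ⇒  (a,b)_2 = +1.
v=3: a=3^2·(≡1), b=3^0·(≡2) mod 3; (1|3)=+1, (2|3)=-1; (−1)^{2·0·1}·(+1)^0·(-1)^2 = +1.
Ram(29203, 53) = {19, 53}; no ℚ_19-point on the conic.

[19, 53]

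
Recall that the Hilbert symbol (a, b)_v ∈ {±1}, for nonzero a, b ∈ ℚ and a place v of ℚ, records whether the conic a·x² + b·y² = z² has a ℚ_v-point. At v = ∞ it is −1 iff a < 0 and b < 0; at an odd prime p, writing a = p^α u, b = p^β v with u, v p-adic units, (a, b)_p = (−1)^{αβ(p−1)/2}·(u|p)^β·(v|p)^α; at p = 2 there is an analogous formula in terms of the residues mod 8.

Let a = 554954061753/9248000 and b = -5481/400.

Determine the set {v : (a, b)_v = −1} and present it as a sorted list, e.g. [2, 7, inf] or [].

[13, 29]

Mod squares: a ≡ 1885, b ≡ -609. Check v ∈ {∞, 2, 3, 5, 7, 13, 17, 29}.
v=2: v_2(a)=-8, v_2(b)=-4; units ≡ 5, 7 (mod 8); ε·ε+αω+βω = 0·1+-8·0+-4·1 ≡ 0  ⇒  (a,b)_2 = +1.
v=17: a=17^-2·(≡2), b=17^0·(≡3) mod 17; (2|17)=+1, (3|17)=-1; (−1)^{-2·0·8}·(+1)^0·(-1)^-2 = +1.
v=5: a=5^-3·(≡2), b=5^-2·(≡4) mod 5; (2|5)=-1, (4|5)=+1; (−1)^{-3·-2·2}·(-1)^-2·(+1)^-3 = +1.
v=7: a=7^4·(≡1), b=7^1·(≡1) mod 7; (1|7)=+1, (1|7)=+1; (−1)^{4·1·3}·(+1)^1·(+1)^4 = +1.
v=∞: 1885 > 0 and -609 < 0  ⇒  (a,b)_∞ = +1.
v=29: a=29^3·(≡24), b=29^1·(≡17) mod 29; (24|29)=+1, (17|29)=-1; (−1)^{3·1·14}·(+1)^1·(-1)^3 = -1.
v=3: a=3^6·(≡1), b=3^3·(≡1) mod 3; (1|3)=+1, (1|3)=+1; (−1)^{6·3·1}·(+1)^3·(+1)^6 = +1.
v=13: a=13^1·(≡6), b=13^0·(≡7) mod 13; (6|13)=-1, (7|13)=-1; (−1)^{1·0·6}·(-1)^0·(-1)^1 = -1.
(1885, -609 / ℚ) ramifies at {13, 29}: a division algebra.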